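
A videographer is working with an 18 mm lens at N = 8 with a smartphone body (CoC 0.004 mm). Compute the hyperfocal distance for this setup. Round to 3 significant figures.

Hyperfocal distance H = f²/(N·c) + f = 18²/(8 × 0.004) + 18 = 324/0.032 + 18 ≈ 10143.0 mm ≈ 10.1 m.

10.1 m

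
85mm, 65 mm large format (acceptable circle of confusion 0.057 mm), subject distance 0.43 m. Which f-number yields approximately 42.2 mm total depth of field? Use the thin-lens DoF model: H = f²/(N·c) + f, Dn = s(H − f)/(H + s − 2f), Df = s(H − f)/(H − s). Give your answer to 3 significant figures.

Write h = H − f = f²/(N·c). The thin-lens limits are Dn = s·h/(h + (s−f)) and Df = s·h/(h − (s−f)), so DoF = Df − Dn = 2·s·(s−f)·h / (h² − (s−f)²).
That is a quadratic in h: DoF·h² − 2·s·(s−f)·h − DoF·(s−f)² = 0 ⇒ h = (s−f)·(s + √(s² + DoF²)) / DoF = 345 × (430 + √(430² + 42.2²)) / 42.2 = 345 × (430 + 432.066) / 42.2 ≈ 7047.7 mm.
Then N = f²/(c·h) = 85² / (0.057 × 7047.7) = 7225 / 401.72 ≈ 18.

f/18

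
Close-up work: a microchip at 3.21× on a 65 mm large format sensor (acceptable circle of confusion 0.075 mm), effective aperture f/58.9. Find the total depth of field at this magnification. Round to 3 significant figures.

At magnification m, DoF ≈ 2·N_eff·c/m² = 2 × 58.9 × 0.075 / 3.21² = 8.835 / 10.3 ≈ 0.857 mm.

0.857 mm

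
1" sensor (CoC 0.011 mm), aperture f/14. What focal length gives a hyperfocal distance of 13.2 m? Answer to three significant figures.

45.0 mm

From H = f²/(N·c) + f, with f ≪ H: f ≈ √(H·N·c) = √(13200 × 14 × 0.011) = √2032.8 ≈ 45.09 mm.
Exact: f² + N·c·f − N·c·H = 0 ⇒ f = (−N·c + √((N·c)² + 4·N·c·H))/2 = (−0.154 + √8131.2)/2 ≈ 45.010 mm ≈ 45.0 mm.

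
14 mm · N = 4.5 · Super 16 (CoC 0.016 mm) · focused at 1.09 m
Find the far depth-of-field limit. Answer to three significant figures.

1.80 m

Hyperfocal distance H = f²/(N·c) + f = 14²/(4.5 × 0.016) + 14 = 196/0.072 + 14 ≈ 2736.2 mm ≈ 2.736 m.
Far limit Df = s·(H − f)/(H − s) = 1090 × (2736.2 − 14) / (2736.2 − 1090) = 1090 × 2722.2 / 1646.2 ≈ 1802.4 mm ≈ 1.80 m.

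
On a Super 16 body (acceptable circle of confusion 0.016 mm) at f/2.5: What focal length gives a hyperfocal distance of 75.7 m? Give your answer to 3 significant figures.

55.0 mm

From H = f²/(N·c) + f, with f ≪ H: f ≈ √(H·N·c) = √(75700 × 2.5 × 0.016) = √3028.0 ≈ 55.03 mm.
The +f correction barely moves this — solving exactly, f² + N·c·f − N·c·H = 0 ⇒ f = (−N·c + √((N·c)² + 4·N·c·H))/2 = (−0.04 + √12112)/2 ≈ 55.007 mm, so f ≈ 55.0 mm.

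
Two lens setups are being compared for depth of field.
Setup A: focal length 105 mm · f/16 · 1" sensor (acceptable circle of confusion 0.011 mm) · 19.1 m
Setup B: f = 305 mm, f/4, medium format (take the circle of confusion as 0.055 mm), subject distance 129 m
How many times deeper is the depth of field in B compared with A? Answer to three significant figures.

Setup A: H = 105²/(16×0.011) + 105 ≈ 62747.0 mm; DoF = Df − Dn = 27412 − 14656 ≈ 12756 mm.
Setup B: H = 305²/(4×0.055) + 305 ≈ 423145.9 mm; DoF = Df − Dn = 185440 − 98899 ≈ 86541 mm.
Ratio = 86541 / 12756 ≈ 6.78.

6.78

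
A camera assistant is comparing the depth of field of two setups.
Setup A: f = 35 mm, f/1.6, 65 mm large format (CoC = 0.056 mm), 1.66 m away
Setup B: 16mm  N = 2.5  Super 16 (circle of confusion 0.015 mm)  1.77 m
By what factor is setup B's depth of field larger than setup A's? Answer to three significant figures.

2.43

Setup A: H = 35²/(1.6×0.056) + 35 ≈ 13706.9 mm; DoF = Df − Dn = 1883.92 − 1483.66 ≈ 400.26 mm.
Setup B: H = 16²/(2.5×0.015) + 16 ≈ 6842.7 mm; DoF = Df − Dn = 2382.02 − 1408.19 ≈ 973.83 mm.
Ratio = 973.83 / 400.26 ≈ 2.43.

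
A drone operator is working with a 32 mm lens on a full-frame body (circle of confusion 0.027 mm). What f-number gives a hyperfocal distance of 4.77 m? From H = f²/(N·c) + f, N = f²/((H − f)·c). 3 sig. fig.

Rearrange H = f²/(N·c) + f for N: N = f² / ((H − f)·c).
N = 32² / ((4770 − 32) × 0.027) = 1024 / 127.9 ≈ 8.

f/8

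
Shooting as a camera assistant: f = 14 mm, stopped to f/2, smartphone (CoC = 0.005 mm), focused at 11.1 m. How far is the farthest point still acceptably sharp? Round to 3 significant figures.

25.6 m

Hyperfocal distance H = f²/(N·c) + f = 14²/(2 × 0.005) + 14 = 196/0.01 + 14 ≈ 19614.0 mm ≈ 19.61 m.
Far limit Df = s·(H − f)/(H − s) = 11100 × (19614.0 − 14) / (19614.0 − 11100) = 11100 × 19600.0 / 8514.0 ≈ 25553 mm ≈ 25.6 m.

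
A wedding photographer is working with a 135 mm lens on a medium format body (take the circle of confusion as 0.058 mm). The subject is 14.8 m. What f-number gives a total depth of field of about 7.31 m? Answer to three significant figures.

f/5

Write h = H − f = f²/(N·c). The thin-lens limits are Dn = s·h/(h + (s−f)) and Df = s·h/(h − (s−f)), so DoF = Df − Dn = 2·s·(s−f)·h / (h² − (s−f)²).
That is a quadratic in h: DoF·h² − 2·s·(s−f)·h − DoF·(s−f)² = 0 ⇒ h = (s−f)·(s + √(s² + DoF²)) / DoF = 14665 × (14800 + √(14800² + 7310²)) / 7310 = 14665 × (14800 + 16506.9) / 7310 ≈ 62806 mm.
Then N = f²/(c·h) = 135² / (0.058 × 62806) = 18225 / 3642.8 ≈ 5.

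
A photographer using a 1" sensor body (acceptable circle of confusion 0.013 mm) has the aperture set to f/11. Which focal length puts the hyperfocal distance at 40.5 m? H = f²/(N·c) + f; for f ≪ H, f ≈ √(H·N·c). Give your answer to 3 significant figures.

From H = f²/(N·c) + f, with f ≪ H: f ≈ √(H·N·c) = √(40500 × 11 × 0.013) = √5791.5 ≈ 76.10 mm.
Exact: f² + N·c·f − N·c·H = 0 ⇒ f = (−N·c + √((N·c)² + 4·N·c·H))/2 = (−0.143 + √23166)/2 ≈ 76.030 mm ≈ 76.0 mm.

76.0 mm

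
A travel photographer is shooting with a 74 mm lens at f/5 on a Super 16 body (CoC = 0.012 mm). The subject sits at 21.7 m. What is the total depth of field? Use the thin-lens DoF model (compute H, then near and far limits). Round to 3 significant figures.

Hyperfocal distance H = f²/(N·c) + f = 74²/(5 × 0.012) + 74 = 5476/0.06 + 74 ≈ 91340.7 mm ≈ 91.34 m.
Near limit Dn = s·(H − f)/(H + s − 2f) = 21700 × (91340.7 − 74) / (91340.7 + 21700 − 2 × 74) = 21700 × 91266.7 / 112892.7 ≈ 17543 mm.
Far limit Df = s·(H − f)/(H − s) = 21700 × (91340.7 − 74) / (91340.7 − 21700) = 21700 × 91266.7 / 69640.7 ≈ 28439 mm.
Depth of field = Df − Dn = 28439 − 17543 ≈ 10896 mm ≈ 10.9 m.

10.9 m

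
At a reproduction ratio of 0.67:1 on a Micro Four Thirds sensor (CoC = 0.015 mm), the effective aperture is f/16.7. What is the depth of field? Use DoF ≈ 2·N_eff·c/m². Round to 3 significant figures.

At magnification m, DoF ≈ 2·N_eff·c/m² = 2 × 16.7 × 0.015 / 0.67² = 0.501 / 0.4489 ≈ 1.12 mm.

1.12 mm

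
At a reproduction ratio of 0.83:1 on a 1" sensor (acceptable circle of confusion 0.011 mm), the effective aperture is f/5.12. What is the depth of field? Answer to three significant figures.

At magnification m, DoF ≈ 2·N_eff·c/m² = 2 × 5.12 × 0.011 / 0.83² = 0.1126 / 0.6889 ≈ 0.164 mm.

0.164 mm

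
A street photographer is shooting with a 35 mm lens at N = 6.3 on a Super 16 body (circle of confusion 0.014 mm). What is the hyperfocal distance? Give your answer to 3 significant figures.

13.9 m

Hyperfocal distance H = f²/(N·c) + f = 35²/(6.3 × 0.014) + 35 = 1225/0.0882 + 35 ≈ 13923.9 mm ≈ 13.9 m.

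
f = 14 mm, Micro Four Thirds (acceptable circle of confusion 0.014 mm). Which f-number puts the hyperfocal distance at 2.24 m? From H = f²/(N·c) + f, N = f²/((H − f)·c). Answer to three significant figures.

Rearrange H = f²/(N·c) + f for N: N = f² / ((H − f)·c).
N = 14² / ((2240 − 14) × 0.014) = 196 / 31.16 ≈ 6.29.

f/6.29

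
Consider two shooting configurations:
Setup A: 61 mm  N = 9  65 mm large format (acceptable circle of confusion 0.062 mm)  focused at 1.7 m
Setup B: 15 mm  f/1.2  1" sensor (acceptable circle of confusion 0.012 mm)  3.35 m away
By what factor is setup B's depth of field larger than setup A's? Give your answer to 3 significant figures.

Setup A: H = 61²/(9×0.062) + 61 ≈ 6729.5 mm; DoF = Df − Dn = 2254.00 − 1364.60 ≈ 889.40 mm.
Setup B: H = 15²/(1.2×0.012) + 15 ≈ 15640.0 mm; DoF = Df − Dn = 4259.1 − 2760.7 ≈ 1498.4 mm.
Ratio = 1498.4 / 889.40 ≈ 1.68.

1.68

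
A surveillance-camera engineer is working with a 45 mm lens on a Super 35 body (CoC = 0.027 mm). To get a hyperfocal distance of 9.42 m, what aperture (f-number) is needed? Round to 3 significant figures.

f/8

Rearrange H = f²/(N·c) + f for N: N = f² / ((H − f)·c).
N = 45² / ((9420 − 45) × 0.027) = 2025 / 253.1 ≈ 8.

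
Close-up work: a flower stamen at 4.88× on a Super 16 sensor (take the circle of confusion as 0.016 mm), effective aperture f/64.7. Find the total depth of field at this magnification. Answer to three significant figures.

0.0869 mm

At magnification m, DoF ≈ 2·N_eff·c/m² = 2 × 64.7 × 0.016 / 4.88² = 2.07 / 23.81 ≈ 0.0869 mm.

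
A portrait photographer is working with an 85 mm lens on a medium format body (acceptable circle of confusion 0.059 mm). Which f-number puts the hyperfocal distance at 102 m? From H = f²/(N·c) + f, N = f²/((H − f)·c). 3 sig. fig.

f/1.20

Rearrange H = f²/(N·c) + f for N: N = f² / ((H − f)·c).
N = 85² / ((102000 − 85) × 0.059) = 7225 / 6013 ≈ 1.20.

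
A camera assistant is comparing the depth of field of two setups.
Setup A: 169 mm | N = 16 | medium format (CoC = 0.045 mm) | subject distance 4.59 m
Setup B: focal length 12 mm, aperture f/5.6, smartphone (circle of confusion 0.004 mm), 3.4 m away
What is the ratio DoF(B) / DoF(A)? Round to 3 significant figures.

Setup A: H = 169²/(16×0.045) + 169 ≈ 39837.1 mm; DoF = Df − Dn = 5165.7 − 4129.7 ≈ 1036.0 mm.
Setup B: H = 12²/(5.6×0.004) + 12 ≈ 6440.6 mm; DoF = Df − Dn = 7188.5 − 2226.6 ≈ 4961.9 mm.
Ratio = 4961.9 / 1036.0 ≈ 4.79.

4.79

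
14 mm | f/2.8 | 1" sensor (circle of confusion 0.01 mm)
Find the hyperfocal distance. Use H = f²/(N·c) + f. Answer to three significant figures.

7.01 m

Hyperfocal distance H = f²/(N·c) + f = 14²/(2.8 × 0.01) + 14 = 196/0.028 + 14 ≈ 7014.0 mm ≈ 7.01 m.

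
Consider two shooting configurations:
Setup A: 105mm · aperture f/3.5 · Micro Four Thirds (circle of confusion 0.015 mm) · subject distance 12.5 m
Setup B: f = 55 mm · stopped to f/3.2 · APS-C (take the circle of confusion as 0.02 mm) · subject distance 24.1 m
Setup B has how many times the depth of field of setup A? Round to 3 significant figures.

22.3

Setup A: H = 105²/(3.5×0.015) + 105 ≈ 210105.0 mm; DoF = Df − Dn = 13284.1 − 11803.3 ≈ 1480.8 mm.
Setup B: H = 55²/(3.2×0.02) + 55 ≈ 47320.6 mm; DoF = Df − Dn = 49056 − 15974 ≈ 33082 mm.
Ratio = 33082 / 1480.8 ≈ 22.3.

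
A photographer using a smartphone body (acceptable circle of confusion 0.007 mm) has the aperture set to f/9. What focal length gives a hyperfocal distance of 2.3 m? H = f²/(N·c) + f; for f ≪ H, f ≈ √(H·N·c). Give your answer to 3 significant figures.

12.0 mm

From H = f²/(N·c) + f, with f ≪ H: f ≈ √(H·N·c) = √(2300 × 9 × 0.007) = √144.90 ≈ 12.04 mm.
The +f correction barely moves this — solving exactly, f² + N·c·f − N·c·H = 0 ⇒ f = (−N·c + √((N·c)² + 4·N·c·H))/2 = (−0.063 + √579.60)/2 ≈ 12.006 mm, so f ≈ 12.0 mm.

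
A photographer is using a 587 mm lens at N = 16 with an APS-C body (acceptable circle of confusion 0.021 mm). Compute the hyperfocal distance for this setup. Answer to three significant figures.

Hyperfocal distance H = f²/(N·c) + f = 587²/(16 × 0.021) + 587 = 344569/0.336 + 587 ≈ 1026090.0 mm ≈ 1030 m.

1030 m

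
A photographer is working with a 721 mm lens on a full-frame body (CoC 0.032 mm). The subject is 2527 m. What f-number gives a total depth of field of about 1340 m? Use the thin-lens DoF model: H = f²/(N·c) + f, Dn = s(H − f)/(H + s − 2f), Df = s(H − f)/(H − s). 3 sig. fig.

Write h = H − f = f²/(N·c). The thin-lens limits are Dn = s·h/(h + (s−f)) and Df = s·h/(h − (s−f)), so DoF = Df − Dn = 2·s·(s−f)·h / (h² − (s−f)²).
That is a quadratic in h: DoF·h² − 2·s·(s−f)·h − DoF·(s−f)² = 0 ⇒ h = (s−f)·(s + √(s² + DoF²)) / DoF = 2526279 × (2527000 + √(2527000² + 1340000²)) / 1340000 = 2526279 × (2527000 + 2860302) / 1340000 ≈ 10156588 mm.
Then N = f²/(c·h) = 721² / (0.032 × 10156588) = 519841 / 325011 ≈ 1.60.

f/1.60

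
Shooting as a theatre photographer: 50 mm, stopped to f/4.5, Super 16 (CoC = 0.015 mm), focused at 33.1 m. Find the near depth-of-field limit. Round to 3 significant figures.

Hyperfocal distance H = f²/(N·c) + f = 50²/(4.5 × 0.015) + 50 = 2500/0.0675 + 50 ≈ 37087.0 mm ≈ 37.09 m.
Near limit Dn = s·(H − f)/(H + s − 2f) = 33100 × (37087.0 − 50) / (37087.0 + 33100 − 2 × 50) = 33100 × 37037.0 / 70087.0 ≈ 17491 mm ≈ 17.5 m.

17.5 m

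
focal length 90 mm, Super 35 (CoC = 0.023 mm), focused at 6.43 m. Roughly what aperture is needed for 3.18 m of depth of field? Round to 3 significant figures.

Write h = H − f = f²/(N·c). The thin-lens limits are Dn = s·h/(h + (s−f)) and Df = s·h/(h − (s−f)), so DoF = Df − Dn = 2·s·(s−f)·h / (h² − (s−f)²).
That is a quadratic in h: DoF·h² − 2·s·(s−f)·h − DoF·(s−f)² = 0 ⇒ h = (s−f)·(s + √(s² + DoF²)) / DoF = 6340 × (6430 + √(6430² + 3180²)) / 3180 = 6340 × (6430 + 7173.37) / 3180 ≈ 27121 mm.
Then N = f²/(c·h) = 90² / (0.023 × 27121) = 8100 / 623.79 ≈ 13.

f/13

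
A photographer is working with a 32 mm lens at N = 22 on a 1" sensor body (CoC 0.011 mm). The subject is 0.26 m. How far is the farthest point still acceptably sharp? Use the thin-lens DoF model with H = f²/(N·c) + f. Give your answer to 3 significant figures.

275 mm

Hyperfocal distance H = f²/(N·c) + f = 32²/(22 × 0.011) + 32 = 1024/0.242 + 32 ≈ 4263.4 mm ≈ 4.263 m.
Far limit Df = s·(H − f)/(H − s) = 260 × (4263.4 − 32) / (4263.4 − 260) = 260 × 4231.4 / 4003.4 ≈ 274.81 mm.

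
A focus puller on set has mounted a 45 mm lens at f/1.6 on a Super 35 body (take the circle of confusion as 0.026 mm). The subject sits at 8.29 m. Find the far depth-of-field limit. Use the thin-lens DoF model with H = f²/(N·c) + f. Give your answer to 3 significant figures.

9.98 m

Hyperfocal distance H = f²/(N·c) + f = 45²/(1.6 × 0.026) + 45 = 2025/0.0416 + 45 ≈ 48722.9 mm ≈ 48.72 m.
Far limit Df = s·(H − f)/(H − s) = 8290 × (48722.9 − 45) / (48722.9 − 8290) = 8290 × 48677.9 / 40432.9 ≈ 9980.5 mm ≈ 9.98 m.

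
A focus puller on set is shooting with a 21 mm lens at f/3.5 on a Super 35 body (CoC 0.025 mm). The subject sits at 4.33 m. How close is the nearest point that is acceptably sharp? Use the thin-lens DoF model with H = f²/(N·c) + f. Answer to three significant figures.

2.33 m

Hyperfocal distance H = f²/(N·c) + f = 21²/(3.5 × 0.025) + 21 = 441/0.0875 + 21 ≈ 5061.0 mm ≈ 5.061 m.
Near limit Dn = s·(H − f)/(H + s − 2f) = 4330 × (5061.0 − 21) / (5061.0 + 4330 − 2 × 21) = 4330 × 5040.0 / 9349.0 ≈ 2334.3 mm ≈ 2.33 m.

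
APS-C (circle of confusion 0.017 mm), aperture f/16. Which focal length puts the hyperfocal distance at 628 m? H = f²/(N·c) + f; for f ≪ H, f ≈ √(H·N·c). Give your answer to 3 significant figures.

From H = f²/(N·c) + f, with f ≪ H: f ≈ √(H·N·c) = √(628000 × 16 × 0.017) = √170816 ≈ 413.3 mm.
The +f correction barely moves this — solving exactly, f² + N·c·f − N·c·H = 0 ⇒ f = (−N·c + √((N·c)² + 4·N·c·H))/2 = (−0.272 + √683264)/2 ≈ 413.16 mm, so f ≈ 413 mm.

413 mm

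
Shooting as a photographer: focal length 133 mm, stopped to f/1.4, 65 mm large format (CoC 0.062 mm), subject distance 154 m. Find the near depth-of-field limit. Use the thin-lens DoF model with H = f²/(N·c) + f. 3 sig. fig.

87.7 m

Hyperfocal distance H = f²/(N·c) + f = 133²/(1.4 × 0.062) + 133 = 17689/0.0868 + 133 ≈ 203923.3 mm ≈ 203.9 m.
Near limit Dn = s·(H − f)/(H + s − 2f) = 154000 × (203923.3 − 133) / (203923.3 + 154000 − 2 × 133) = 154000 × 203790.3 / 357657.3 ≈ 87748 mm ≈ 87.7 m.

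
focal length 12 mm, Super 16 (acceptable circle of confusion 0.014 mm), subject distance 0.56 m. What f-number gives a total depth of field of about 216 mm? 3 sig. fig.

f/3.49

Write h = H − f = f²/(N·c). The thin-lens limits are Dn = s·h/(h + (s−f)) and Df = s·h/(h − (s−f)), so DoF = Df − Dn = 2·s·(s−f)·h / (h² − (s−f)²).
That is a quadratic in h: DoF·h² − 2·s·(s−f)·h − DoF·(s−f)² = 0 ⇒ h = (s−f)·(s + √(s² + DoF²)) / DoF = 548 × (560 + √(560² + 216²)) / 216 = 548 × (560 + 600.213) / 216 ≈ 2943.5 mm.
Then N = f²/(c·h) = 12² / (0.014 × 2943.5) = 144 / 41.209 ≈ 3.49.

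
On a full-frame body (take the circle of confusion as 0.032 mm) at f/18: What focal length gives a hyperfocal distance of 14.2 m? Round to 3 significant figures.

From H = f²/(N·c) + f, with f ≪ H: f ≈ √(H·N·c) = √(14200 × 18 × 0.032) = √8179.2 ≈ 90.44 mm.
Exact: f² + N·c·f − N·c·H = 0 ⇒ f = (−N·c + √((N·c)² + 4·N·c·H))/2 = (−0.576 + √32717)/2 ≈ 90.151 mm ≈ 90.2 mm.

90.2 mm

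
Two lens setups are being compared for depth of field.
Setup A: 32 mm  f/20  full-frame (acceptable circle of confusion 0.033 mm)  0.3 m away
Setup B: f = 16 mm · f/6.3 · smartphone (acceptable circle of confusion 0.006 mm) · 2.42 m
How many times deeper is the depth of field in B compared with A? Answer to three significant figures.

Setup A: H = 32²/(20×0.033) + 32 ≈ 1583.5 mm; DoF = Df − Dn = 362.64 − 255.81 ≈ 106.83 mm.
Setup B: H = 16²/(6.3×0.006) + 16 ≈ 6788.5 mm; DoF = Df − Dn = 3751.7 − 1786.0 ≈ 1965.7 mm.
Ratio = 1965.7 / 106.83 ≈ 18.4.

18.4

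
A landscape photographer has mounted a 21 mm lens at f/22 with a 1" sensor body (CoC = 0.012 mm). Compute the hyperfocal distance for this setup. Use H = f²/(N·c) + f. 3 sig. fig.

Hyperfocal distance H = f²/(N·c) + f = 21²/(22 × 0.012) + 21 = 441/0.264 + 21 ≈ 1691.5 mm ≈ 1.69 m.

1.69 m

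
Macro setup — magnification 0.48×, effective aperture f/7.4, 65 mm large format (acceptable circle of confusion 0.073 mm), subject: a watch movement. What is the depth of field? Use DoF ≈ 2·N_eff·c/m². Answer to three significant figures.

4.69 mm

At magnification m, DoF ≈ 2·N_eff·c/m² = 2 × 7.4 × 0.073 / 0.48² = 1.08 / 0.2304 ≈ 4.69 mm.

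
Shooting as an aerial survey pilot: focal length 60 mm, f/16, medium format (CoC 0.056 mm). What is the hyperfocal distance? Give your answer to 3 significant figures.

Hyperfocal distance H = f²/(N·c) + f = 60²/(16 × 0.056) + 60 = 3600/0.896 + 60 ≈ 4077.9 mm ≈ 4.08 m.

4.08 m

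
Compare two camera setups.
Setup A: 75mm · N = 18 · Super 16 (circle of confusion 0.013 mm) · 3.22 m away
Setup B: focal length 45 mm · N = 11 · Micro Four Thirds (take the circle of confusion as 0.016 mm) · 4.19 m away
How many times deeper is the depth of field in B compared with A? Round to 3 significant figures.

Setup A: H = 75²/(18×0.013) + 75 ≈ 24113.5 mm; DoF = Df − Dn = 3704.69 − 2847.46 ≈ 857.23 mm.
Setup B: H = 45²/(11×0.016) + 45 ≈ 11550.7 mm; DoF = Df − Dn = 6549.5 − 3080.3 ≈ 3469.2 mm.
Ratio = 3469.2 / 857.23 ≈ 4.05.

4.05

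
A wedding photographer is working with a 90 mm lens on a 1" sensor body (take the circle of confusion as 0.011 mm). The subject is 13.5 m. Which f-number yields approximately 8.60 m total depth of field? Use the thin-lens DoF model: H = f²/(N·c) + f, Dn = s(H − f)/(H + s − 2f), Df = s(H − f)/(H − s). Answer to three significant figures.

Write h = H − f = f²/(N·c). The thin-lens limits are Dn = s·h/(h + (s−f)) and Df = s·h/(h − (s−f)), so DoF = Df − Dn = 2·s·(s−f)·h / (h² − (s−f)²).
That is a quadratic in h: DoF·h² − 2·s·(s−f)·h − DoF·(s−f)² = 0 ⇒ h = (s−f)·(s + √(s² + DoF²)) / DoF = 13410 × (13500 + √(13500² + 8600²)) / 8600 = 13410 × (13500 + 16006.6) / 8600 ≈ 46010 mm.
Then N = f²/(c·h) = 90² / (0.011 × 46010) = 8100 / 506.11 ≈ 16.

f/16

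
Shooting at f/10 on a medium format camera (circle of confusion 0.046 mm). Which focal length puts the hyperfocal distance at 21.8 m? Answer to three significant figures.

From H = f²/(N·c) + f, with f ≪ H: f ≈ √(H·N·c) = √(21800 × 10 × 0.046) = √10028 ≈ 100.1 mm.
Exact: f² + N·c·f − N·c·H = 0 ⇒ f = (−N·c + √((N·c)² + 4·N·c·H))/2 = (−0.46 + √40112)/2 ≈ 99.910 mm ≈ 99.9 mm.

99.9 mm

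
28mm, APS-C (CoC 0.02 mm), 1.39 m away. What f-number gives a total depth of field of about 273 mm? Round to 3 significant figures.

Write h = H − f = f²/(N·c). The thin-lens limits are Dn = s·h/(h + (s−f)) and Df = s·h/(h − (s−f)), so DoF = Df − Dn = 2·s·(s−f)·h / (h² − (s−f)²).
That is a quadratic in h: DoF·h² − 2·s·(s−f)·h − DoF·(s−f)² = 0 ⇒ h = (s−f)·(s + √(s² + DoF²)) / DoF = 1362 × (1390 + √(1390² + 273²)) / 273 = 1362 × (1390 + 1416.56) / 273 ≈ 14002 mm.
Then N = f²/(c·h) = 28² / (0.02 × 14002) = 784 / 280.04 ≈ 2.80.

f/2.80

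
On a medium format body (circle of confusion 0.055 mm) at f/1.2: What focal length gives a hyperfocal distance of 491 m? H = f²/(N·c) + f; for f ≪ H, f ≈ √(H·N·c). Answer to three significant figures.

From H = f²/(N·c) + f, with f ≪ H: f ≈ √(H·N·c) = √(491000 × 1.2 × 0.055) = √32406 ≈ 180.0 mm.
The +f correction barely moves this — solving exactly, f² + N·c·f − N·c·H = 0 ⇒ f = (−N·c + √((N·c)² + 4·N·c·H))/2 = (−0.066 + √129624)/2 ≈ 179.98 mm, so f ≈ 180 mm.

180 mm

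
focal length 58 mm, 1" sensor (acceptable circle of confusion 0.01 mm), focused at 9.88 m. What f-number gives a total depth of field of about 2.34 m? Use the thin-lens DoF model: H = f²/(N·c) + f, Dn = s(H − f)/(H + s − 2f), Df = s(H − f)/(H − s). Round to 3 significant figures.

Write h = H − f = f²/(N·c). The thin-lens limits are Dn = s·h/(h + (s−f)) and Df = s·h/(h − (s−f)), so DoF = Df − Dn = 2·s·(s−f)·h / (h² − (s−f)²).
That is a quadratic in h: DoF·h² − 2·s·(s−f)·h − DoF·(s−f)² = 0 ⇒ h = (s−f)·(s + √(s² + DoF²)) / DoF = 9822 × (9880 + √(9880² + 2340²)) / 2340 = 9822 × (9880 + 10153.3) / 2340 ≈ 84089 mm.
Then N = f²/(c·h) = 58² / (0.01 × 84089) = 3364 / 840.89 ≈ 4.

f/4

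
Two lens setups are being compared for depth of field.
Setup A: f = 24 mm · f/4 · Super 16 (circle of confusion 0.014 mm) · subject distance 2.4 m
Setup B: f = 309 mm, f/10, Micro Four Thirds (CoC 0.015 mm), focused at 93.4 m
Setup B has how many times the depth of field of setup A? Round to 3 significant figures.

23.8

Setup A: H = 24²/(4×0.014) + 24 ≈ 10309.7 mm; DoF = Df − Dn = 3120.9 − 1949.6 ≈ 1171.3 mm.
Setup B: H = 309²/(10×0.015) + 309 ≈ 636849.0 mm; DoF = Df − Dn = 109399 − 81483 ≈ 27916 mm.
Ratio = 27916 / 1171.3 ≈ 23.8.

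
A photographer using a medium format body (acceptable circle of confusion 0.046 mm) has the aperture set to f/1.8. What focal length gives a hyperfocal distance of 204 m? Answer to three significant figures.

From H = f²/(N·c) + f, with f ≪ H: f ≈ √(H·N·c) = √(204000 × 1.8 × 0.046) = √16891 ≈ 130.0 mm.
The +f correction barely moves this — solving exactly, f² + N·c·f − N·c·H = 0 ⇒ f = (−N·c + √((N·c)² + 4·N·c·H))/2 = (−0.0828 + √67565)/2 ≈ 129.92 mm, so f ≈ 130 mm.

130 mm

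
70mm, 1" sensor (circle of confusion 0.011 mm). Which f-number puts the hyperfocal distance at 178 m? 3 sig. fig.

f/2.50

Rearrange H = f²/(N·c) + f for N: N = f² / ((H − f)·c).
N = 70² / ((178000 − 70) × 0.011) = 4900 / 1957 ≈ 2.50.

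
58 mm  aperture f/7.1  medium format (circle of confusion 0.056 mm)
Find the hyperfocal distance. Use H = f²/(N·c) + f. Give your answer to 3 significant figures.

Hyperfocal distance H = f²/(N·c) + f = 58²/(7.1 × 0.056) + 58 = 3364/0.3976 + 58 ≈ 8518.8 mm ≈ 8.52 m.

8.52 m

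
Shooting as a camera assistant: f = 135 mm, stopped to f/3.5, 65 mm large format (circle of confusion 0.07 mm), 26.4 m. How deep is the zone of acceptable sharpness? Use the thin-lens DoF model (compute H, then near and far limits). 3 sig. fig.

21.3 m

Hyperfocal distance H = f²/(N·c) + f = 135²/(3.5 × 0.07) + 135 = 18225/0.245 + 135 ≈ 74522.8 mm ≈ 74.52 m.
Near limit Dn = s·(H − f)/(H + s − 2f) = 26400 × (74522.8 − 135) / (74522.8 + 26400 − 2 × 135) = 26400 × 74387.8 / 100652.8 ≈ 19511 mm.
Far limit Df = s·(H − f)/(H − s) = 26400 × (74522.8 − 135) / (74522.8 − 26400) = 26400 × 74387.8 / 48122.8 ≈ 40809 mm.
Depth of field = Df − Dn = 40809 − 19511 ≈ 21298 mm ≈ 21.3 m.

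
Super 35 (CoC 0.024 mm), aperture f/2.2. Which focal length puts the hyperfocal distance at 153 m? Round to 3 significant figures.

89.9 mm

From H = f²/(N·c) + f, with f ≪ H: f ≈ √(H·N·c) = √(153000 × 2.2 × 0.024) = √8078.4 ≈ 89.88 mm.
The +f correction barely moves this — solving exactly, f² + N·c·f − N·c·H = 0 ⇒ f = (−N·c + √((N·c)² + 4·N·c·H))/2 = (−0.0528 + √32314)/2 ≈ 89.854 mm, so f ≈ 89.9 mm.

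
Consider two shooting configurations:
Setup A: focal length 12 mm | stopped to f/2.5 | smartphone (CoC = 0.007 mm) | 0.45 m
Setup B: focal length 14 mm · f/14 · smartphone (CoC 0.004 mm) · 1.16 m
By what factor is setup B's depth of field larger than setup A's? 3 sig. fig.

17.7

Setup A: H = 12²/(2.5×0.007) + 12 ≈ 8240.6 mm; DoF = Df − Dn = 475.300 − 427.257 ≈ 48.043 mm.
Setup B: H = 14²/(14×0.004) + 14 ≈ 3514.0 mm; DoF = Df − Dn = 1724.72 − 873.87 ≈ 850.85 mm.
Ratio = 850.85 / 48.043 ≈ 17.7.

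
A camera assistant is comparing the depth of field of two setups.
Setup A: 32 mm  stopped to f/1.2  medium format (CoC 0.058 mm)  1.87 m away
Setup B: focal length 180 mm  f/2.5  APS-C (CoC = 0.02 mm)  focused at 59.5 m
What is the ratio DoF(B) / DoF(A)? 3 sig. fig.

23.1

Setup A: H = 32²/(1.2×0.058) + 32 ≈ 14744.6 mm; DoF = Df − Dn = 2136.96 − 1662.33 ≈ 474.63 mm.
Setup B: H = 180²/(2.5×0.02) + 180 ≈ 648180.0 mm; DoF = Df − Dn = 65496 − 54510 ≈ 10986 mm.
Ratio = 10986 / 474.63 ≈ 23.1.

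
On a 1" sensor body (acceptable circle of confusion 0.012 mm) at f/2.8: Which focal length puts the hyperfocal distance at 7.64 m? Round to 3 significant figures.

16.0 mm

From H = f²/(N·c) + f, with f ≪ H: f ≈ √(H·N·c) = √(7640 × 2.8 × 0.012) = √256.70 ≈ 16.02 mm.
The +f correction barely moves this — solving exactly, f² + N·c·f − N·c·H = 0 ⇒ f = (−N·c + √((N·c)² + 4·N·c·H))/2 = (−0.0336 + √1026.8)/2 ≈ 16.005 mm, so f ≈ 16.0 mm.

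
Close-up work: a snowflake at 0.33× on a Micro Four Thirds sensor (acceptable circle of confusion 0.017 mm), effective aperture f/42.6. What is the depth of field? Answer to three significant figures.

At magnification m, DoF ≈ 2·N_eff·c/m² = 2 × 42.6 × 0.017 / 0.33² = 1.448 / 0.1089 ≈ 13.3 mm.

13.3 mm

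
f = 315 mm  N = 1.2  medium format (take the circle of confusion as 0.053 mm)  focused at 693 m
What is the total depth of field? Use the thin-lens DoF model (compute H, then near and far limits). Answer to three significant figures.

766 m

Hyperfocal distance H = f²/(N·c) + f = 315²/(1.2 × 0.053) + 315 = 99225/0.0636 + 315 ≈ 1560456.5 mm ≈ 1560 m.
Near limit Dn = s·(H − f)/(H + s − 2f) = 693000 × (1560456.5 − 315) / (1560456.5 + 693000 − 2 × 315) = 693000 × 1560141.5 / 2252826.5 ≈ 479921 mm.
Far limit Df = s·(H − f)/(H − s) = 693000 × (1560456.5 − 315) / (1560456.5 − 693000) = 693000 × 1560141.5 / 867456.5 ≈ 1246377 mm.
Depth of field = Df − Dn = 1246377 − 479921 ≈ 766456 mm ≈ 766 m.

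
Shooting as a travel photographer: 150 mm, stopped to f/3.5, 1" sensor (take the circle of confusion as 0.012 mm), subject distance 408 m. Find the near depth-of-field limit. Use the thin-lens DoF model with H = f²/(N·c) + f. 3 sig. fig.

Hyperfocal distance H = f²/(N·c) + f = 150²/(3.5 × 0.012) + 150 = 22500/0.042 + 150 ≈ 535864.3 mm ≈ 535.9 m.
Near limit Dn = s·(H − f)/(H + s − 2f) = 408000 × (535864.3 − 150) / (535864.3 + 408000 − 2 × 150) = 408000 × 535714.3 / 943564.3 ≈ 231644 mm ≈ 232 m.

232 m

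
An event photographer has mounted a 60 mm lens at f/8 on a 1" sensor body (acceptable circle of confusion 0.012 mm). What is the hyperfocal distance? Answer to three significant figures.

Hyperfocal distance H = f²/(N·c) + f = 60²/(8 × 0.012) + 60 = 3600/0.096 + 60 ≈ 37560.0 mm ≈ 37.6 m.

37.6 m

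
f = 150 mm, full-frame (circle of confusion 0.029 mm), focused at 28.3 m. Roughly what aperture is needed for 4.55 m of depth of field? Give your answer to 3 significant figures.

Write h = H − f = f²/(N·c). The thin-lens limits are Dn = s·h/(h + (s−f)) and Df = s·h/(h − (s−f)), so DoF = Df − Dn = 2·s·(s−f)·h / (h² − (s−f)²).
That is a quadratic in h: DoF·h² − 2·s·(s−f)·h − DoF·(s−f)² = 0 ⇒ h = (s−f)·(s + √(s² + DoF²)) / DoF = 28150 × (28300 + √(28300² + 4550²)) / 4550 = 28150 × (28300 + 28663.4) / 4550 ≈ 352422 mm.
Then N = f²/(c·h) = 150² / (0.029 × 352422) = 22500 / 10220 ≈ 2.20.

f/2.20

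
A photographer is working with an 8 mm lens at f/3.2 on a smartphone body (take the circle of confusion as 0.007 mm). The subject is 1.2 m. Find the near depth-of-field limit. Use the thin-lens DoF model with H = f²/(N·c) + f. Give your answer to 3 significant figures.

Hyperfocal distance H = f²/(N·c) + f = 8²/(3.2 × 0.007) + 8 = 64/0.0224 + 8 ≈ 2865.1 mm ≈ 2.865 m.
Near limit Dn = s·(H − f)/(H + s − 2f) = 1200 × (2865.1 − 8) / (2865.1 + 1200 − 2 × 8) = 1200 × 2857.1 / 4049.1 ≈ 846.74 mm ≈ 0.847 m.

0.847 m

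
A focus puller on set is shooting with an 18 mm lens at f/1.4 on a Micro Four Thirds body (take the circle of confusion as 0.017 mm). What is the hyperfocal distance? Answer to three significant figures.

Hyperfocal distance H = f²/(N·c) + f = 18²/(1.4 × 0.017) + 18 = 324/0.0238 + 18 ≈ 13631.4 mm ≈ 13.6 m.

13.6 m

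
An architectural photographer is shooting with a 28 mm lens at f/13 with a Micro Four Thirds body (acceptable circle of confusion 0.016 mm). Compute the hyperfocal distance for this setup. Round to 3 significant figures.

Hyperfocal distance H = f²/(N·c) + f = 28²/(13 × 0.016) + 28 = 784/0.208 + 28 ≈ 3797.2 mm ≈ 3.80 m.

3.80 m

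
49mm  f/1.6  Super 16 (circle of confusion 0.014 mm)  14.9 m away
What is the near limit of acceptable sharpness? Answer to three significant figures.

Hyperfocal distance H = f²/(N·c) + f = 49²/(1.6 × 0.014) + 49 = 2401/0.0224 + 49 ≈ 107236.5 mm ≈ 107.2 m.
Near limit Dn = s·(H − f)/(H + s − 2f) = 14900 × (107236.5 − 49) / (107236.5 + 14900 − 2 × 49) = 14900 × 107187.5 / 122038.5 ≈ 13087 mm ≈ 13.1 m.

13.1 m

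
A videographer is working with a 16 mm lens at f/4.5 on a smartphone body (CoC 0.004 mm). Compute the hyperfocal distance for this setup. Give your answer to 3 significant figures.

14.2 m

Hyperfocal distance H = f²/(N·c) + f = 16²/(4.5 × 0.004) + 16 = 256/0.018 + 16 ≈ 14238.2 mm ≈ 14.2 m.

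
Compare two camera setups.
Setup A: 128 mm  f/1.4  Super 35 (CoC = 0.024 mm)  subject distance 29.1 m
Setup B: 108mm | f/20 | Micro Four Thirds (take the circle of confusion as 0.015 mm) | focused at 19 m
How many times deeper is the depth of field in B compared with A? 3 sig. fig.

6.97

Setup A: H = 128²/(1.4×0.024) + 128 ≈ 487747.0 mm; DoF = Df − Dn = 30938.2 − 27468.0 ≈ 3470.2 mm.
Setup B: H = 108²/(20×0.015) + 108 ≈ 38988.0 mm; DoF = Df − Dn = 36958 − 12787 ≈ 24171 mm.
Ratio = 24171 / 3470.2 ≈ 6.97.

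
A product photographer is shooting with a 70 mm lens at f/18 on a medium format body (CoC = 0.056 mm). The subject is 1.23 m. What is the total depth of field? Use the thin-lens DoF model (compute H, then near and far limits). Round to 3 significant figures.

Hyperfocal distance H = f²/(N·c) + f = 70²/(18 × 0.056) + 70 = 4900/1.008 + 70 ≈ 4931.1 mm ≈ 4.931 m.
Near limit Dn = s·(H − f)/(H + s − 2f) = 1230 × (4931.1 − 70) / (4931.1 + 1230 − 2 × 70) = 1230 × 4861.1 / 6021.1 ≈ 993.03 mm.
Far limit Df = s·(H − f)/(H − s) = 1230 × (4931.1 − 70) / (4931.1 − 1230) = 1230 × 4861.1 / 3701.1 ≈ 1615.51 mm.
Depth of field = Df − Dn = 1615.51 − 993.03 ≈ 622.48 mm ≈ 0.622 m.

0.622 m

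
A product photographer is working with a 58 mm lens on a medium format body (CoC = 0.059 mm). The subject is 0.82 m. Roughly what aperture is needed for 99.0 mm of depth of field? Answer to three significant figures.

f/4.50

Write h = H − f = f²/(N·c). The thin-lens limits are Dn = s·h/(h + (s−f)) and Df = s·h/(h − (s−f)), so DoF = Df − Dn = 2·s·(s−f)·h / (h² − (s−f)²).
That is a quadratic in h: DoF·h² − 2·s·(s−f)·h − DoF·(s−f)² = 0 ⇒ h = (s−f)·(s + √(s² + DoF²)) / DoF = 762 × (820 + √(820² + 99²)) / 99 = 762 × (820 + 825.955) / 99 ≈ 12669 mm.
Then N = f²/(c·h) = 58² / (0.059 × 12669) = 3364 / 747.46 ≈ 4.50.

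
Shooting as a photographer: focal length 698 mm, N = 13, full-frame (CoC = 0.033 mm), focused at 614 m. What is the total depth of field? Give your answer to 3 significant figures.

Hyperfocal distance H = f²/(N·c) + f = 698²/(13 × 0.033) + 698 = 487204/0.429 + 698 ≈ 1136371.7 mm ≈ 1136 m.
Near limit Dn = s·(H − f)/(H + s − 2f) = 614000 × (1136371.7 − 698) / (1136371.7 + 614000 − 2 × 698) = 614000 × 1135673.7 / 1748975.7 ≈ 398693 mm.
Far limit Df = s·(H − f)/(H − s) = 614000 × (1136371.7 − 698) / (1136371.7 − 614000) = 614000 × 1135673.7 / 522371.7 ≈ 1334880 mm.
Depth of field = Df − Dn = 1334880 − 398693 ≈ 936187 mm ≈ 936 m.

936 m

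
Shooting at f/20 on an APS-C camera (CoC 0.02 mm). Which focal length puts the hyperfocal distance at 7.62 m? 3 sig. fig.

55.0 mm

From H = f²/(N·c) + f, with f ≪ H: f ≈ √(H·N·c) = √(7620 × 20 × 0.02) = √3048.0 ≈ 55.21 mm.
Exact: f² + N·c·f − N·c·H = 0 ⇒ f = (−N·c + √((N·c)² + 4·N·c·H))/2 = (−0.4 + √12192)/2 ≈ 55.009 mm ≈ 55.0 mm.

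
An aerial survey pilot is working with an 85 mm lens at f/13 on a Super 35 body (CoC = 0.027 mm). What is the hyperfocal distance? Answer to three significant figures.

20.7 m

Hyperfocal distance H = f²/(N·c) + f = 85²/(13 × 0.027) + 85 = 7225/0.351 + 85 ≈ 20669.0 mm ≈ 20.7 m.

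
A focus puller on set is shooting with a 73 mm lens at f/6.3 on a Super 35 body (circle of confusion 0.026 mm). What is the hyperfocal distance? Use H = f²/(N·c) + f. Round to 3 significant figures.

Hyperfocal distance H = f²/(N·c) + f = 73²/(6.3 × 0.026) + 73 = 5329/0.1638 + 73 ≈ 32606.6 mm ≈ 32.6 m.

32.6 m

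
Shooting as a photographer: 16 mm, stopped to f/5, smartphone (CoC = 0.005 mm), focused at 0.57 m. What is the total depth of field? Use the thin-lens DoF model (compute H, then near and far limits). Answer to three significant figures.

61.9 mm

Hyperfocal distance H = f²/(N·c) + f = 16²/(5 × 0.005) + 16 = 256/0.025 + 16 ≈ 10256.0 mm ≈ 10.26 m.
Near limit Dn = s·(H − f)/(H + s − 2f) = 570 × (10256.0 − 16) / (10256.0 + 570 − 2 × 16) = 570 × 10240.0 / 10794.0 ≈ 540.745 mm.
Far limit Df = s·(H − f)/(H − s) = 570 × (10256.0 − 16) / (10256.0 − 570) = 570 × 10240.0 / 9686.0 ≈ 602.602 mm.
Depth of field = Df − Dn = 602.602 − 540.745 ≈ 61.857 mm.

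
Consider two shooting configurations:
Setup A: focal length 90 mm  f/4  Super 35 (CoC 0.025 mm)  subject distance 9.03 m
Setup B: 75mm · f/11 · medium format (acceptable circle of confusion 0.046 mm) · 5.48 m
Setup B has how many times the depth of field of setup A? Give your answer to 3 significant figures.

Setup A: H = 90²/(4×0.025) + 90 ≈ 81090.0 mm; DoF = Df − Dn = 10150.3 − 8132.4 ≈ 2017.9 mm.
Setup B: H = 75²/(11×0.046) + 75 ≈ 11191.6 mm; DoF = Df − Dn = 10665.8 − 3687.2 ≈ 6978.6 mm.
Ratio = 6978.6 / 2017.9 ≈ 3.46.

3.46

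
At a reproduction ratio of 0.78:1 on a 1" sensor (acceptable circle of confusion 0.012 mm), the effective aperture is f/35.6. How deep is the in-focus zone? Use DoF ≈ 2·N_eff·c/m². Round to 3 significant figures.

At magnification m, DoF ≈ 2·N_eff·c/m² = 2 × 35.6 × 0.012 / 0.78² = 0.8544 / 0.6084 ≈ 1.4 mm.

1.40 mm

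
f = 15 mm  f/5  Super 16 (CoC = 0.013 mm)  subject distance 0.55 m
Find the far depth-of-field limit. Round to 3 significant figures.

0.651 m

Hyperfocal distance H = f²/(N·c) + f = 15²/(5 × 0.013) + 15 = 225/0.065 + 15 ≈ 3476.5 mm ≈ 3.477 m.
Far limit Df = s·(H − f)/(H − s) = 550 × (3476.5 − 15) / (3476.5 − 550) = 550 × 3461.5 / 2926.5 ≈ 650.55 mm ≈ 0.651 m.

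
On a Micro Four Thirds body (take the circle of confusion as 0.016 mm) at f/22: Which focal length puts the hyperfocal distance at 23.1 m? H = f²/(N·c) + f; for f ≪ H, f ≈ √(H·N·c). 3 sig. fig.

90.0 mm

From H = f²/(N·c) + f, with f ≪ H: f ≈ √(H·N·c) = √(23100 × 22 × 0.016) = √8131.2 ≈ 90.17 mm.
Exact: f² + N·c·f − N·c·H = 0 ⇒ f = (−N·c + √((N·c)² + 4·N·c·H))/2 = (−0.352 + √32525)/2 ≈ 89.997 mm ≈ 90.0 mm.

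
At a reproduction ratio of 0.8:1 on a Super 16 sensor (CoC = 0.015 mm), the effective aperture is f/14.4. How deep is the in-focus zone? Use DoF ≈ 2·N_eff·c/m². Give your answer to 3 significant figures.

0.675 mm

At magnification m, DoF ≈ 2·N_eff·c/m² = 2 × 14.4 × 0.015 / 0.8² = 0.432 / 0.64 ≈ 0.675 mm.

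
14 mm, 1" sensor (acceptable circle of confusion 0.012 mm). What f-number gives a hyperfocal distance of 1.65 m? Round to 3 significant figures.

f/9.98

Rearrange H = f²/(N·c) + f for N: N = f² / ((H − f)·c).
N = 14² / ((1650 − 14) × 0.012) = 196 / 19.63 ≈ 9.98.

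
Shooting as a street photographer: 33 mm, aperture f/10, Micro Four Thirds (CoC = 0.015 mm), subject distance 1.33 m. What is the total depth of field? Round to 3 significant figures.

Hyperfocal distance H = f²/(N·c) + f = 33²/(10 × 0.015) + 33 = 1089/0.15 + 33 ≈ 7293.0 mm ≈ 7.293 m.
Near limit Dn = s·(H − f)/(H + s − 2f) = 1330 × (7293.0 − 33) / (7293.0 + 1330 − 2 × 33) = 1330 × 7260.0 / 8557.0 ≈ 1128.41 mm.
Far limit Df = s·(H − f)/(H − s) = 1330 × (7293.0 − 33) / (7293.0 − 1330) = 1330 × 7260.0 / 5963.0 ≈ 1619.29 mm.
Depth of field = Df − Dn = 1619.29 − 1128.41 ≈ 490.88 mm.

491 mm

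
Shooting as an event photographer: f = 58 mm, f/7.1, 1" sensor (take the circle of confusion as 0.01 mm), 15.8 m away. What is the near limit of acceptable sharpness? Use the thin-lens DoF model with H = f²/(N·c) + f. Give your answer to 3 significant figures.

Hyperfocal distance H = f²/(N·c) + f = 58²/(7.1 × 0.01) + 58 = 3364/0.071 + 58 ≈ 47438.3 mm ≈ 47.44 m.
Near limit Dn = s·(H − f)/(H + s − 2f) = 15800 × (47438.3 − 58) / (47438.3 + 15800 − 2 × 58) = 15800 × 47380.3 / 63122.3 ≈ 11860 mm ≈ 11.9 m.

11.9 m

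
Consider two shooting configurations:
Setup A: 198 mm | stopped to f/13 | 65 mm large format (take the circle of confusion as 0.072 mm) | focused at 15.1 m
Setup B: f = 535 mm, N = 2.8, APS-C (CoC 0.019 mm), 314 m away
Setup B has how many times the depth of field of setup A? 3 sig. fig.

2.98

Setup A: H = 198²/(13×0.072) + 198 ≈ 42082.6 mm; DoF = Df − Dn = 23439 − 11137 ≈ 12302 mm.
Setup B: H = 535²/(2.8×0.019) + 535 ≈ 5380704.2 mm; DoF = Df − Dn = 333426 − 296713 ≈ 36713 mm.
Ratio = 36713 / 12302 ≈ 2.98.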